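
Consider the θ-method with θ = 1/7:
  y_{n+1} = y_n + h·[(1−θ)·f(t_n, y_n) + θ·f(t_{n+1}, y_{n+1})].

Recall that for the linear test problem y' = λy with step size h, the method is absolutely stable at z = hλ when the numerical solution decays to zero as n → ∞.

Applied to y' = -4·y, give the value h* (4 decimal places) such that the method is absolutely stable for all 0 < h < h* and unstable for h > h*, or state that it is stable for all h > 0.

(-2.8000,0); λ=-4 ⇒ h* = (14/5)/4 = 0.7000.

With y'=λy (z=hλ):
  y_{n+1} = y_n + z·[6/7·y_n + 1/7·y_{n+1}] ⇒ (1 − 1/7z)y_{n+1} = (1 + 6/7z)y_n
  Hence R(z) = (1 + 6/7z)/(1 − 1/7z).

Boundary: |R(x)|=1, x<0.
x=-0.54: |R|=0.4987
R=−1: 1+6/7x = −1+1/7x ⇒ -5/7x=2 ⇒ x=2/(-5/7)=-2.8000
Confirm numerically:
  x=-2.732: |R|=0.96506 <1
  x=-2.173: |R|=0.65824 <1
  x=-2.050: |R|=0.58564 <1
  x=-1.934: |R|=0.51533 <1
  x=-3.332: |R|=1.25745 >1
  x=-3.289: |R|=1.23763 >1
  x=-2.963: |R|=1.08180 >1
Stable set (-2.8000, 0).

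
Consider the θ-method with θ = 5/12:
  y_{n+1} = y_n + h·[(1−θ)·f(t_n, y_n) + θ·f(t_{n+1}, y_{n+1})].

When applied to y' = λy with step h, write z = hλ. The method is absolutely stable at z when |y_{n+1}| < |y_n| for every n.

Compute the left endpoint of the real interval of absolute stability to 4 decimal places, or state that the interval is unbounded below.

z* = -12.0000.

On y'=λy, z=hλ:
  y_{n+1} = y_n + z·[7/12·y_n + 5/12·y_{n+1}] ⇒ (1 − 5/12z)y_{n+1} = (1 + 7/12z)y_n
  Hence R(z) = (1 + 7/12z)/(1 − 5/12z).

Need |R(x)|<1, x<0.
x=-0.3: |R|=0.7333
R=−1: 1+7/12x = −1+5/12x ⇒ -1/6x=2 ⇒ x=2/(-1/6)=-12.0000
Confirm numerically:
  x=-10.991: |R|=0.96986 <1
  x=-8.822: |R|=0.88672 <1
  x=-7.286: |R|=0.80533 <1
  x=-5.682: |R|=0.68731 <1
  x=-12.562: |R|=1.01502 >1
  x=-12.330: |R|=1.00896 >1
  x=-12.162: |R|=1.00445 >1
Stable set (-12.0000, 0).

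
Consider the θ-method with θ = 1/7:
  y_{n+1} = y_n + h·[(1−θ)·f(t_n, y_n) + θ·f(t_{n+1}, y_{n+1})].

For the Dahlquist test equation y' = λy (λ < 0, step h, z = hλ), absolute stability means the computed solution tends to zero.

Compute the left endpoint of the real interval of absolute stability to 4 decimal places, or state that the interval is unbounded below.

Test eqn y'=λy, z=hλ:
  y_{n+1} = y_n + z·[6/7·y_n + 1/7·y_{n+1}] ⇒ (1 − 1/7z)y_{n+1} = (1 + 6/7z)y_n
  Hence R(z) = (1 + 6/7z)/(1 − 1/7z).

Boundary: |R(x)|=1, x<0.
x=-0.49: |R|=0.5421
R=−1: 1+6/7x = −1+1/7x ⇒ -5/7x=2 ⇒ x=2/(-5/7)=-2.8000
Confirm numerically:
  x=-1.688: |R|=0.36004 <1
  x=-1.540: |R|=0.26230 <1
  x=-1.458: |R|=0.20667 <1
  x=-3.151: |R|=1.17289 >1
  x=-3.004: |R|=1.10196 >1
Interval (-2.8000, 0).

left endpoint -2.8000.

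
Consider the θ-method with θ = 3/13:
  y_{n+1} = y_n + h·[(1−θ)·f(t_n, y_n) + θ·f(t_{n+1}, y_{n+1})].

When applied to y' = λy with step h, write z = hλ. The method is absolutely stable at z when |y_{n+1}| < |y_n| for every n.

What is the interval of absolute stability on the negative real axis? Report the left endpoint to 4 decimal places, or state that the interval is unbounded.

Test eqn y'=λy, z=hλ:
  y_{n+1} = y_n + z·[10/13·y_n + 3/13·y_{n+1}] ⇒ (1 − 3/13z)y_{n+1} = (1 + 10/13z)y_n
  so R(z) = (1 + 10/13z)/(1 − 3/13z).

Solve |R(x)|<1 on ℝ⁻.
x=-0.48: |R|=0.5679
R=−1: 1+10/13x = −1+3/13x ⇒ -7/13x=2 ⇒ x=2/(-7/13)=-3.7143
Confirm numerically:
  x=-3.219: |R|=0.84698 <1
  x=-2.671: |R|=0.65245 <1
  x=-2.451: |R|=0.56552 <1
  x=-4.034: |R|=1.08916 >1
  x=-3.988: |R|=1.07675 >1
So |R|<1 on (-3.7143, 0).

z∈(-3.7143,0).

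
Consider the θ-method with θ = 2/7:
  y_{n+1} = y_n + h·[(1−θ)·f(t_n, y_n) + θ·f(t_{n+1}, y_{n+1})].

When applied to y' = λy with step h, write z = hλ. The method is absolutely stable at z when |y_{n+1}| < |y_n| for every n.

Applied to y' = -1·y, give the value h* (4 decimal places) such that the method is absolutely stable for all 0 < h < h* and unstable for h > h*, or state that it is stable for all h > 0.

With y'=λy (z=hλ):
  y_{n+1} = y_n + z·[5/7·y_n + 2/7·y_{n+1}] ⇒ (1 − 2/7z)y_{n+1} = (1 + 5/7z)y_n
  so R(z) = (1 + 5/7z)/(1 − 2/7z).

Need |R(x)|<1, x<0.
x=-0.54: |R|=0.5322
R=−1: 1+5/7x = −1+2/7x ⇒ -3/7x=2 ⇒ x=2/(-3/7)=-4.6667
Confirm numerically:
  x=-3.332: |R|=0.70697 <1
  x=-2.767: |R|=0.54532 <1
  x=-2.136: |R|=0.32647 <1
  x=-5.176: |R|=1.08806 >1
  x=-4.868: |R|=1.03609 >1
  x=-4.759: |R|=1.01677 >1
So |R|<1 on (-4.6667, 0).

(-4.6667,0); λ=-1 ⇒ h* = (14/3)/1 = 4.6667.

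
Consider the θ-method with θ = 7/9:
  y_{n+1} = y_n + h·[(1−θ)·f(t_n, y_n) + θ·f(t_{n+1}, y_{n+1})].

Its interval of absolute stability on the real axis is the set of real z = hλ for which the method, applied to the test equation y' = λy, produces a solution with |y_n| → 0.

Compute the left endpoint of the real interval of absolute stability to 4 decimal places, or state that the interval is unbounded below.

unbounded; (−∞, 0).

Test eqn y'=λy, z=hλ:
  y_{n+1} = y_n + z·[2/9·y_n + 7/9·y_{n+1}] ⇒ (1 − 7/9z)y_{n+1} = (1 + 2/9z)y_n
  Hence R(z) = (1 + 2/9z)/(1 − 7/9z).

Boundary: |R(x)|=1, x<0.
x=-1.36: |R|=0.3391
x=-2: |R|=0.2174
x=-10: |R|=0.1392
x=-100: |R|=0.2694
θ=7/9≥1/2 ⇒ |1+2/9x|<|1−7/9x| ∀x<0 ⇒ stable on all of ℝ⁻.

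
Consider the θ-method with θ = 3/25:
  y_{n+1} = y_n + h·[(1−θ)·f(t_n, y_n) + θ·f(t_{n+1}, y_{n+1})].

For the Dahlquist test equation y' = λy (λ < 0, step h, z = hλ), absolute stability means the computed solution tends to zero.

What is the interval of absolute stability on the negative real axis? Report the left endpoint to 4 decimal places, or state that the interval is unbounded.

z∈(-2.6316,0).

Set f=λy, z=hλ:
  y_{n+1} = y_n + z·[22/25·y_n + 3/25·y_{n+1}] ⇒ (1 − 3/25z)y_{n+1} = (1 + 22/25z)y_n
  R(z) = (1 + 22/25z)/(1 − 3/25z).

Solve |R(x)|<1 on ℝ⁻.
x=-1.46: |R|=0.2423
R=−1: 1+22/25x = −1+3/25x ⇒ -19/25x=2 ⇒ x=2/(-19/25)=-2.6316
Confirm numerically:
  x=-2.241: |R|=0.76607 <1
  x=-1.566: |R|=0.31827 <1
  x=-1.292: |R|=0.11858 <1
  x=-3.095: |R|=1.25682 >1
  x=-3.000: |R|=1.20588 >1
  x=-2.992: |R|=1.20155 >1
Interval (-2.6316, 0).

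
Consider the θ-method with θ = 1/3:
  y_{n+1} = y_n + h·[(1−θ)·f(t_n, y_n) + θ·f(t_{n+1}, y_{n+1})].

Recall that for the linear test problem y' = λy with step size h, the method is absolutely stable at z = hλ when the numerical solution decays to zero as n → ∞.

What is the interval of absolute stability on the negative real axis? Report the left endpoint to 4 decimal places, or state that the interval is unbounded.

Set f=λy, z=hλ:
  y_{n+1} = y_n + z·[2/3·y_n + 1/3·y_{n+1}] ⇒ (1 − 1/3z)y_{n+1} = (1 + 2/3z)y_n
  so R(z) = (1 + 2/3z)/(1 − 1/3z).

Boundary: |R(x)|=1, x<0.
x=-0.41: |R|=0.6393
R=−1: 1+2/3x = −1+1/3x ⇒ -1/3x=2 ⇒ x=2/(-1/3)=-6.0000
Confirm numerically:
  x=-5.582: |R|=0.95129 <1
  x=-4.865: |R|=0.85569 <1
  x=-4.751: |R|=0.83886 <1
  x=-6.556: |R|=1.05818 >1
  x=-6.256: |R|=1.02766 >1
Interval (-6.0000, 0).

(-6.0000, 0).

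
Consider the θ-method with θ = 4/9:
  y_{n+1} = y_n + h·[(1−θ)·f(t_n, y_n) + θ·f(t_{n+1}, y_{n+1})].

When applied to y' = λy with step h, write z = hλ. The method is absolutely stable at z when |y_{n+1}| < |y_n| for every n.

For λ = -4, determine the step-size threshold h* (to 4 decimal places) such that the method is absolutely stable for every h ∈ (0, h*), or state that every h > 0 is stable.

With y'=λy (z=hλ):
  y_{n+1} = y_n + z·[5/9·y_n + 4/9·y_{n+1}] ⇒ (1 − 4/9z)y_{n+1} = (1 + 5/9z)y_n
  so R(z) = (1 + 5/9z)/(1 − 4/9z).

Solve |R(x)|<1 on ℝ⁻.
x=-1.58: |R|=0.0718
R=−1: 1+5/9x = −1+4/9x ⇒ -1/9x=2 ⇒ x=2/(-1/9)=-18.0000
Confirm numerically:
  x=-13.560: |R|=0.92979 <1
  x=-12.952: |R|=0.91698 <1
  x=-7.717: |R|=0.74207 <1
  x=-18.527: |R|=1.00634 >1
  x=-18.203: |R|=1.00248 >1
  x=-18.060: |R|=1.00074 >1
Stable set (-18.0000, 0).

(-18.0000,0); λ=-4 ⇒ h* = (18)/4 = 4.5000.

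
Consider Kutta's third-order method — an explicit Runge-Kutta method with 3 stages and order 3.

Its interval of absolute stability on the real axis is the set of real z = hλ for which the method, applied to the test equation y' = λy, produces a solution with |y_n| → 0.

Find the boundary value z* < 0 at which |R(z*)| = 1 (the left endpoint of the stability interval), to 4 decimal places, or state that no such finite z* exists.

left endpoint -2.5127.

Set f=λy, z=hλ:
  order 3, 3-stage ⇒ R(z)=1+z+z^2/2+z^3/6
  (e.g. R(-0.39)=0.67616, |R|=0.67616)

Need |R(x)|<1, x<0.
x=-0.39: |R|=0.6762
|R(-2.81)|=1.5600 |R(-2.73)|=1.3946 |R(-1.32)|=0.1679
Bisect:
  x_lo=-3.2631 |R|=2.7299  x_hi=-0.3784 |R|=0.6842
  mid=-1.82071 |R|=0.16916 →hi
  mid=-2.54188 |R|=1.04856 →lo
  mid=-2.18130 |R|=0.53206 →hi
  mid=-2.36159 |R|=0.76818 →hi
  mid=-2.45174 |R|=0.90247 →hi
  mid=-2.49681 |R|=0.97399 →hi
  mid=-2.51935 |R|=1.01089 →lo
  mid=-2.50808 |R|=0.99234 →hi
  mid=-2.51371 |R|=1.00159 →lo
  mid=-2.51090 |R|=0.99696 →hi
  ...
  [-2.51283,-2.51266] ⇒ x*=-2.5127
Stable set (-2.5127, 0).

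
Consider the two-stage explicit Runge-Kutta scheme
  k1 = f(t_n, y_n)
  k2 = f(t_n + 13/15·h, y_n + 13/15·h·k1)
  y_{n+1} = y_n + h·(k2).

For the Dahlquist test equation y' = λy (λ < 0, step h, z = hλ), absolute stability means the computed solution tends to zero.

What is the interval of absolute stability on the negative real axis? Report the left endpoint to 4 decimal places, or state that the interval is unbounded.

z∈(-1.1538,0).

Set f=λy, z=hλ:
  k1=λy_n ⇒ h·k1=z·y_n;  k2=λ(1+13/15z)y_n ⇒ h·k2=z(1+13/15z)y_n
  y_{n+1}/y_n = 1 + z(1+13/15z) = 1 + z + 13/15z²
  so R(z) = 1 + z + 13/15z².

Boundary: |R(x)|=1, x<0.
x=-1.3: |R|=1.1647
R=1: x+13/15x²=0 ⇒ x=−15/13=-1.1538; min R=1−1/(4·13/15)=0.7115>−1
Confirm numerically:
  x=-1.113: |R|=0.96060 <1
  x=-1.054: |R|=0.90879 <1
  x=-0.899: |R|=0.80144 <1
  x=-1.653: |R|=1.71509 >1
  x=-1.438: |R|=1.35413 >1
  x=-1.271: |R|=1.12905 >1
Stable set (-1.1538, 0).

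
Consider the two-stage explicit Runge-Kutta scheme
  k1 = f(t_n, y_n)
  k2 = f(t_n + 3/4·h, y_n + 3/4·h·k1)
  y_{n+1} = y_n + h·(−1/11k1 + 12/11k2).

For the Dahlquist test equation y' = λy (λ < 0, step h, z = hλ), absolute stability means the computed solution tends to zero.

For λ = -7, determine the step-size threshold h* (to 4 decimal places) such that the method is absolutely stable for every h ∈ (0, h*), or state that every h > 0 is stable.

Set f=λy, z=hλ:
  k1=λy_n ⇒ h·k1=z·y_n;  k2=λ(1+3/4z)y_n ⇒ h·k2=z(1+3/4z)y_n
  y_{n+1}/y_n = 1 − 1/11z + 12/11z(1+3/4z) = 1 + z + 9/11z²
  Hence R(z) = 1 + z + 9/11z².

Solve |R(x)|<1 on ℝ⁻.
x=-1.34: |R|=1.1291
R=1: x+9/11x²=0 ⇒ x=−11/9=-1.2222; min R=1−1/(4·9/11)=0.6944>−1
Confirm numerically:
  x=-1.191: |R|=0.96958 <1
  x=-0.933: |R|=0.77922 <1
  x=-0.928: |R|=0.77661 <1
  x=-0.849: |R|=0.74075 <1
  x=-1.765: |R|=1.78382 >1
  x=-1.622: |R|=1.53054 >1
  x=-1.275: |R|=1.05506 >1
Stable set (-1.2222, 0).

(-1.2222,0); λ=-7 ⇒ h* = (11/9)/7 = 0.1746.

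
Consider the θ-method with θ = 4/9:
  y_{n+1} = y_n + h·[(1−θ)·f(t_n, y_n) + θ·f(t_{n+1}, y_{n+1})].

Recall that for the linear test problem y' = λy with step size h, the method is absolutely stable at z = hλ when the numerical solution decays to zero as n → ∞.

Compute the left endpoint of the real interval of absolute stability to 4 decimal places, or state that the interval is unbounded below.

z* = -18.0000.

With y'=λy (z=hλ):
  y_{n+1} = y_n + z·[5/9·y_n + 4/9·y_{n+1}] ⇒ (1 − 4/9z)y_{n+1} = (1 + 5/9z)y_n
  ⇒ R(z) = (1 + 5/9z)/(1 − 4/9z).

Need |R(x)|<1, x<0.
x=-1.77: |R|=0.0093
R=−1: 1+5/9x = −1+4/9x ⇒ -1/9x=2 ⇒ x=2/(-1/9)=-18.0000
Confirm numerically:
  x=-13.759: |R|=0.93377 <1
  x=-11.484: |R|=0.88139 <1
  x=-9.173: |R|=0.80682 <1
  x=-8.318: |R|=0.77096 <1
  x=-18.314: |R|=1.00382 >1
  x=-18.304: |R|=1.00370 >1
  x=-18.153: |R|=1.00187 >1
Stable set (-18.0000, 0).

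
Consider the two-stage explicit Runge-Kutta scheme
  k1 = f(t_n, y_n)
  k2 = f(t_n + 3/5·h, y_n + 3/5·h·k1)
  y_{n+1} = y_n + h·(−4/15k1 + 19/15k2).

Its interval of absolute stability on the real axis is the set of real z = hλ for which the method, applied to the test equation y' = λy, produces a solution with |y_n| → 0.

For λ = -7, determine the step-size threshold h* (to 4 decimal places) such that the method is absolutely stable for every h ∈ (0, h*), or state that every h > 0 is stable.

(-1.3158,0); λ=-7 ⇒ h* = (25/19)/7 = 0.1880.

Test eqn y'=λy, z=hλ:
  k1=λy_n ⇒ h·k1=z·y_n;  k2=λ(1+3/5z)y_n ⇒ h·k2=z(1+3/5z)y_n
  y_{n+1}/y_n = 1 − 4/15z + 19/15z(1+3/5z) = 1 + z + 19/25z²
  ⇒ R(z) = 1 + z + 19/25z².

Find x<0 with |R(x)|<1.
x=-0.71: |R|=0.6731
R=1: x+19/25x²=0 ⇒ x=−25/19=-1.3158; min R=1−1/(4·19/25)=0.6711>−1
Confirm numerically:
  x=-0.740: |R|=0.67618 <1
  x=-0.669: |R|=0.67115 <1
  x=-0.624: |R|=0.67193 <1
  x=-1.859: |R|=1.76747 >1
  x=-1.343: |R|=1.02777 >1
So |R|<1 on (-1.3158, 0).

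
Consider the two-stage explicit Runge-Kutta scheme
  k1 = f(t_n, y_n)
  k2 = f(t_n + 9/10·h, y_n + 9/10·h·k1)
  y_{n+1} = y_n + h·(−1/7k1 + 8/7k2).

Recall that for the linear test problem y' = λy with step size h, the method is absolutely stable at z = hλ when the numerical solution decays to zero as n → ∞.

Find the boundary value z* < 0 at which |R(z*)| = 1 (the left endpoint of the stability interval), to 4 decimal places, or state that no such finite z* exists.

z* = -0.9722.

Test eqn y'=λy, z=hλ:
  k1=λy_n ⇒ h·k1=z·y_n;  k2=λ(1+9/10z)y_n ⇒ h·k2=z(1+9/10z)y_n
  y_{n+1}/y_n = 1 − 1/7z + 8/7z(1+9/10z) = 1 + z + 36/35z²
  Hence R(z) = 1 + z + 36/35z².

Need |R(x)|<1, x<0.
x=-1.02: |R|=1.0501
R=1: x+36/35x²=0 ⇒ x=−35/36=-0.9722; min R=1−1/(4·36/35)=0.7569>−1
Confirm numerically:
  x=-0.932: |R|=0.96144 <1
  x=-0.884: |R|=0.91978 <1
  x=-0.610: |R|=0.77273 <1
  x=-1.362: |R|=1.54605 >1
  x=-1.209: |R|=1.29444 >1
  x=-1.136: |R|=1.19137 >1
Interval (-0.9722, 0).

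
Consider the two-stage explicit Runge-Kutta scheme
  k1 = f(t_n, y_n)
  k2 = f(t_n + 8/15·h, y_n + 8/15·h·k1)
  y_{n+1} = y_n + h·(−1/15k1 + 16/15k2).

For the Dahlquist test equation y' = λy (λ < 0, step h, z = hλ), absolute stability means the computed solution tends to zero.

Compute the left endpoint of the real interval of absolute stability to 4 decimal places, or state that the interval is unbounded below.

Test eqn y'=λy, z=hλ:
  k1=λy_n ⇒ h·k1=z·y_n;  k2=λ(1+8/15z)y_n ⇒ h·k2=z(1+8/15z)y_n
  y_{n+1}/y_n = 1 − 1/15z + 16/15z(1+8/15z) = 1 + z + 128/225z²
  Hence R(z) = 1 + z + 128/225z².

Solve |R(x)|<1 on ℝ⁻.
x=-1.27: |R|=0.6476
R=1: x+128/225x²=0 ⇒ x=−225/128=-1.7578; min R=1−1/(4·128/225)=0.5605>−1
Confirm numerically:
  x=-1.730: |R|=0.97263 <1
  x=-1.322: |R|=0.67224 <1
  x=-0.888: |R|=0.56059 <1
  x=-2.168: |R|=1.50591 >1
  x=-1.813: |R|=1.05692 >1
So |R|<1 on (-1.7578, 0).

z* = -1.7578.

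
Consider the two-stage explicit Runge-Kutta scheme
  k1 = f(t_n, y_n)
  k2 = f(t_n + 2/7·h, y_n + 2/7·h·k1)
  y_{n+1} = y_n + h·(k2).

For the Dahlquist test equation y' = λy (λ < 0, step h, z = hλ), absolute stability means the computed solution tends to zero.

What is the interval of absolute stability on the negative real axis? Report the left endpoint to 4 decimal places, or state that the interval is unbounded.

(-3.5000, 0).

On y'=λy, z=hλ:
  k1=λy_n ⇒ h·k1=z·y_n;  k2=λ(1+2/7z)y_n ⇒ h·k2=z(1+2/7z)y_n
  y_{n+1}/y_n = 1 + z(1+2/7z) = 1 + z + 2/7z²
  so R(z) = 1 + z + 2/7z².

Boundary: |R(x)|=1, x<0.
x=-0.59: |R|=0.5095
R=1: x+2/7x²=0 ⇒ x=−7/2=-3.5000; min R=1−1/(4·2/7)=0.1250>−1
Confirm numerically:
  x=-3.262: |R|=0.77818 <1
  x=-2.256: |R|=0.19815 <1
  x=-1.730: |R|=0.12511 <1
  x=-1.623: |R|=0.12961 <1
  x=-3.589: |R|=1.09126 >1
  x=-3.563: |R|=1.06413 >1
So |R|<1 on (-3.5000, 0).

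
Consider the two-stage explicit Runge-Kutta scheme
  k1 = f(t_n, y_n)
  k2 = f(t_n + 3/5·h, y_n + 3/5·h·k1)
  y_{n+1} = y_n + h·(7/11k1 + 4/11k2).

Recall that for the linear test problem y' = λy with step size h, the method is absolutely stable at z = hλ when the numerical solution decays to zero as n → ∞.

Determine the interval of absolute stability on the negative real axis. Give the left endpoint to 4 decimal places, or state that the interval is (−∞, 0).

z∈(-4.5833,0).

On y'=λy, z=hλ:
  k1=λy_n ⇒ h·k1=z·y_n;  k2=λ(1+3/5z)y_n ⇒ h·k2=z(1+3/5z)y_n
  y_{n+1}/y_n = 1 + 7/11z + 4/11z(1+3/5z) = 1 + z + 12/55z²
  ⇒ R(z) = 1 + z + 12/55z².

Need |R(x)|<1, x<0.
x=-1.15: |R|=0.1385
R=1: x+12/55x²=0 ⇒ x=−55/12=-4.5833; min R=1−1/(4·12/55)=-0.1458>−1
Confirm numerically:
  x=-4.555: |R|=0.97184 <1
  x=-2.766: |R|=0.09674 <1
  x=-2.558: |R|=0.13036 <1
  x=-5.171: |R|=1.66302 >1
  x=-4.849: |R|=1.28107 >1
So |R|<1 on (-4.5833, 0).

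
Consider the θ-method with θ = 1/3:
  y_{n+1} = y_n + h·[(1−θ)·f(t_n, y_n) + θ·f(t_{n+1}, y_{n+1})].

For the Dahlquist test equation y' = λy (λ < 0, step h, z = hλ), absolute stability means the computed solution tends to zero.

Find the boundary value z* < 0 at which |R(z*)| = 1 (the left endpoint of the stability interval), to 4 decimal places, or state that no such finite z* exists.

z* = -6.0000.

Test eqn y'=λy, z=hλ:
  y_{n+1} = y_n + z·[2/3·y_n + 1/3·y_{n+1}] ⇒ (1 − 1/3z)y_{n+1} = (1 + 2/3z)y_n
  so R(z) = (1 + 2/3z)/(1 − 1/3z).

Need |R(x)|<1, x<0.
x=-1.34: |R|=0.0737
R=−1: 1+2/3x = −1+1/3x ⇒ -1/3x=2 ⇒ x=2/(-1/3)=-6.0000
Confirm numerically:
  x=-5.876: |R|=0.98603 <1
  x=-4.541: |R|=0.80652 <1
  x=-4.127: |R|=0.73720 <1
  x=-3.612: |R|=0.63884 <1
  x=-6.314: |R|=1.03371 >1
  x=-6.137: |R|=1.01499 >1
  x=-6.061: |R|=1.00673 >1
Interval (-6.0000, 0).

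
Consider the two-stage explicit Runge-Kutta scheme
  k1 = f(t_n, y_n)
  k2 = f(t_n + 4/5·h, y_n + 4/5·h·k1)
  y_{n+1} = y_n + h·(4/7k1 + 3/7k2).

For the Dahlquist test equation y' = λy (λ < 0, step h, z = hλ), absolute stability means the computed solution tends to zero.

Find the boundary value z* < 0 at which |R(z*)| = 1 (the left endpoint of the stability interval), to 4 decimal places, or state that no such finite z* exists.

Test eqn y'=λy, z=hλ:
  k1=λy_n ⇒ h·k1=z·y_n;  k2=λ(1+4/5z)y_n ⇒ h·k2=z(1+4/5z)y_n
  y_{n+1}/y_n = 1 + 4/7z + 3/7z(1+4/5z) = 1 + z + 12/35z²
  ⇒ R(z) = 1 + z + 12/35z².

Solve |R(x)|<1 on ℝ⁻.
x=-1.38: |R|=0.2729
R=1: x+12/35x²=0 ⇒ x=−35/12=-2.9167; min R=1−1/(4·12/35)=0.2708>−1
Confirm numerically:
  x=-2.619: |R|=0.73271 <1
  x=-2.380: |R|=0.56208 <1
  x=-2.264: |R|=0.49338 <1
  x=-3.359: |R|=1.50942 >1
  x=-3.164: |R|=1.26831 >1
  x=-3.096: |R|=1.19036 >1
Interval (-2.9167, 0).

left endpoint -2.9167.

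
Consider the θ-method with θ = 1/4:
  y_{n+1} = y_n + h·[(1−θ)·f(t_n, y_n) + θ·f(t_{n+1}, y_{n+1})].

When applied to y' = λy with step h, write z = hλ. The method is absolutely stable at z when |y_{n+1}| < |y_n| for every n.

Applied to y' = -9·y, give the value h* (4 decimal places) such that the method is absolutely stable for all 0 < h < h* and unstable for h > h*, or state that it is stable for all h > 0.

On y'=λy, z=hλ:
  y_{n+1} = y_n + z·[3/4·y_n + 1/4·y_{n+1}] ⇒ (1 − 1/4z)y_{n+1} = (1 + 3/4z)y_n
  R(z) = (1 + 3/4z)/(1 − 1/4z).

Solve |R(x)|<1 on ℝ⁻.
x=-0.34: |R|=0.6866
R=−1: 1+3/4x = −1+1/4x ⇒ -1/2x=2 ⇒ x=2/(-1/2)=-4.0000
Confirm numerically:
  x=-2.576: |R|=0.56691 <1
  x=-1.959: |R|=0.31499 <1
  x=-1.854: |R|=0.26683 <1
  x=-4.387: |R|=1.09229 >1
  x=-4.370: |R|=1.08841 >1
  x=-4.178: |R|=1.04353 >1
So |R|<1 on (-4.0000, 0).

(-4.0000,0); λ=-9 ⇒ h* = (4)/9 = 0.4444.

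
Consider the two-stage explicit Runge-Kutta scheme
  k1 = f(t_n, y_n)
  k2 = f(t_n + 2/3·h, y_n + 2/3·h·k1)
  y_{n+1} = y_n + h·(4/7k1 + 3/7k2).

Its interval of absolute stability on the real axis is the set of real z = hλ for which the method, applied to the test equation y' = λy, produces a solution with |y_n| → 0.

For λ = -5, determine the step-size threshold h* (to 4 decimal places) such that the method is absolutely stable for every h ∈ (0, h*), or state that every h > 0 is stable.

(-3.5000,0); λ=-5 ⇒ h* = (7/2)/5 = 0.7000.

With y'=λy (z=hλ):
  k1=λy_n ⇒ h·k1=z·y_n;  k2=λ(1+2/3z)y_n ⇒ h·k2=z(1+2/3z)y_n
  y_{n+1}/y_n = 1 + 4/7z + 3/7z(1+2/3z) = 1 + z + 2/7z²
  so R(z) = 1 + z + 2/7z².

Find x<0 with |R(x)|<1.
x=-0.43: |R|=0.6228
R=1: x+2/7x²=0 ⇒ x=−7/2=-3.5000; min R=1−1/(4·2/7)=0.1250>−1
Confirm numerically:
  x=-3.430: |R|=0.93140 <1
  x=-3.362: |R|=0.86744 <1
  x=-3.182: |R|=0.71089 <1
  x=-1.661: |R|=0.12726 <1
  x=-4.010: |R|=1.58431 >1
  x=-3.975: |R|=1.53946 >1
  x=-3.668: |R|=1.17606 >1
Stable set (-3.5000, 0).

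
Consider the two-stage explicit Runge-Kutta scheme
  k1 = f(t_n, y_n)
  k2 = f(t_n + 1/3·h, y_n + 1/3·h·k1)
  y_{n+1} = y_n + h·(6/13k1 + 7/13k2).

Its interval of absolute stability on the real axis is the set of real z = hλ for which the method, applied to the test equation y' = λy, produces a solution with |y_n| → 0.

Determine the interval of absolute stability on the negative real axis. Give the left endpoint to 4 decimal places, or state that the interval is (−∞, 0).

z∈(-5.5714,0).

With y'=λy (z=hλ):
  k1=λy_n ⇒ h·k1=z·y_n;  k2=λ(1+1/3z)y_n ⇒ h·k2=z(1+1/3z)y_n
  y_{n+1}/y_n = 1 + 6/13z + 7/13z(1+1/3z) = 1 + z + 7/39z²
  ⇒ R(z) = 1 + z + 7/39z².

Find x<0 with |R(x)|<1.
x=-1.5: |R|=0.0962
R=1: x+7/39x²=0 ⇒ x=−39/7=-5.5714; min R=1−1/(4·7/39)=-0.3929>−1
Confirm numerically:
  x=-4.499: |R|=0.13400 <1
  x=-3.318: |R|=0.34200 <1
  x=-2.859: |R|=0.39189 <1
  x=-2.540: |R|=0.38202 <1
  x=-6.153: |R|=1.64228 >1
  x=-6.007: |R|=1.46962 >1
  x=-5.943: |R|=1.39635 >1
Stable set (-5.5714, 0).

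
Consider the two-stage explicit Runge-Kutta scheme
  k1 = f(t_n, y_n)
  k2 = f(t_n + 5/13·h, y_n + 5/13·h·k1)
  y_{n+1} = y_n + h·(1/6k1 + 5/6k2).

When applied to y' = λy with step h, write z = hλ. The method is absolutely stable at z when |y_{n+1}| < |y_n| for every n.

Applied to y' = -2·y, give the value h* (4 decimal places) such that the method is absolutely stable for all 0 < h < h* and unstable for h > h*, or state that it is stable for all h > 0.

With y'=λy (z=hλ):
  k1=λy_n ⇒ h·k1=z·y_n;  k2=λ(1+5/13z)y_n ⇒ h·k2=z(1+5/13z)y_n
  y_{n+1}/y_n = 1 + 1/6z + 5/6z(1+5/13z) = 1 + z + 25/78z²
  Hence R(z) = 1 + z + 25/78z².

Find x<0 with |R(x)|<1.
x=-1.42: |R|=0.2263
R=1: x+25/78x²=0 ⇒ x=−78/25=-3.1200; min R=1−1/(4·25/78)=0.2200>−1
Confirm numerically:
  x=-2.377: |R|=0.43394 <1
  x=-1.888: |R|=0.25448 <1
  x=-1.594: |R|=0.22037 <1
  x=-3.624: |R|=1.58542 >1
  x=-3.615: |R|=1.57353 >1
Stable set (-3.1200, 0).

(-3.1200,0); λ=-2 ⇒ h* = (78/25)/2 = 1.5600.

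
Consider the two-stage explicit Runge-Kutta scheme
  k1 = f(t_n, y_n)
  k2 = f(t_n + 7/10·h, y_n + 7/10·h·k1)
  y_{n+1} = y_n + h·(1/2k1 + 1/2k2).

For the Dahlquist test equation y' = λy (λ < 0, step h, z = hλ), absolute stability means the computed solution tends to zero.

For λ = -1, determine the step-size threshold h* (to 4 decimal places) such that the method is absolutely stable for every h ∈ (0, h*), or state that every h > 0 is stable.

(-2.8571,0); λ=-1 ⇒ h* = (20/7)/1 = 2.8571.

Test eqn y'=λy, z=hλ:
  k1=λy_n ⇒ h·k1=z·y_n;  k2=λ(1+7/10z)y_n ⇒ h·k2=z(1+7/10z)y_n
  y_{n+1}/y_n = 1 + 1/2z + 1/2z(1+7/10z) = 1 + z + 7/20z²
  so R(z) = 1 + z + 7/20z².

Need |R(x)|<1, x<0.
x=-1.36: |R|=0.2874
R=1: x+7/20x²=0 ⇒ x=−20/7=-2.8571; min R=1−1/(4·7/20)=0.2857>−1
Confirm numerically:
  x=-1.952: |R|=0.38161 <1
  x=-1.866: |R|=0.35268 <1
  x=-1.677: |R|=0.30732 <1
  x=-1.447: |R|=0.28583 <1
  x=-3.400: |R|=1.64600 >1
  x=-3.391: |R|=1.63361 >1
Stable set (-2.8571, 0).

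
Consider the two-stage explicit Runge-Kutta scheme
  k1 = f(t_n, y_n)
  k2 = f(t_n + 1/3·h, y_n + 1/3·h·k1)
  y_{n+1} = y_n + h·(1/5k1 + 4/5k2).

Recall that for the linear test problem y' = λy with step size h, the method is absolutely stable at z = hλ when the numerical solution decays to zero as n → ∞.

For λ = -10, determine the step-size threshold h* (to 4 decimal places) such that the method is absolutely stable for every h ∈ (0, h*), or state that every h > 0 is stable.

Test eqn y'=λy, z=hλ:
  k1=λy_n ⇒ h·k1=z·y_n;  k2=λ(1+1/3z)y_n ⇒ h·k2=z(1+1/3z)y_n
  y_{n+1}/y_n = 1 + 1/5z + 4/5z(1+1/3z) = 1 + z + 4/15z²
  ⇒ R(z) = 1 + z + 4/15z².

Solve |R(x)|<1 on ℝ⁻.
x=-0.62: |R|=0.4825
R=1: x+4/15x²=0 ⇒ x=−15/4=-3.7500; min R=1−1/(4·4/15)=0.0625>−1
Confirm numerically:
  x=-3.711: |R|=0.96141 <1
  x=-2.849: |R|=0.31548 <1
  x=-1.768: |R|=0.06555 <1
  x=-4.287: |R|=1.61390 >1
  x=-4.264: |R|=1.58445 >1
  x=-4.209: |R|=1.51518 >1
Interval (-3.7500, 0).

(-3.7500,0); λ=-10 ⇒ h* = (15/4)/10 = 0.3750.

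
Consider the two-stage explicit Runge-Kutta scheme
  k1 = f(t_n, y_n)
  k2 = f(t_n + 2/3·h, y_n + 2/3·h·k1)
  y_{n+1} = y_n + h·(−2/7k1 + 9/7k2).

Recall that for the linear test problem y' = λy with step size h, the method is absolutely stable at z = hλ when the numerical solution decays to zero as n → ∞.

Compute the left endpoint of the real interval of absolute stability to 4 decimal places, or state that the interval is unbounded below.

z* = -1.1667.

With y'=λy (z=hλ):
  k1=λy_n ⇒ h·k1=z·y_n;  k2=λ(1+2/3z)y_n ⇒ h·k2=z(1+2/3z)y_n
  y_{n+1}/y_n = 1 − 2/7z + 9/7z(1+2/3z) = 1 + z + 6/7z²
  ⇒ R(z) = 1 + z + 6/7z².

Find x<0 with |R(x)|<1.
x=-0.6: |R|=0.7086
R=1: x+6/7x²=0 ⇒ x=−7/6=-1.1667; min R=1−1/(4·6/7)=0.7083>−1
Confirm numerically:
  x=-0.988: |R|=0.84869 <1
  x=-0.954: |R|=0.82610 <1
  x=-0.523: |R|=0.71145 <1
  x=-0.470: |R|=0.71934 <1
  x=-1.709: |R|=1.79444 >1
  x=-1.704: |R|=1.78481 >1
  x=-1.497: |R|=1.42386 >1
Interval (-1.1667, 0).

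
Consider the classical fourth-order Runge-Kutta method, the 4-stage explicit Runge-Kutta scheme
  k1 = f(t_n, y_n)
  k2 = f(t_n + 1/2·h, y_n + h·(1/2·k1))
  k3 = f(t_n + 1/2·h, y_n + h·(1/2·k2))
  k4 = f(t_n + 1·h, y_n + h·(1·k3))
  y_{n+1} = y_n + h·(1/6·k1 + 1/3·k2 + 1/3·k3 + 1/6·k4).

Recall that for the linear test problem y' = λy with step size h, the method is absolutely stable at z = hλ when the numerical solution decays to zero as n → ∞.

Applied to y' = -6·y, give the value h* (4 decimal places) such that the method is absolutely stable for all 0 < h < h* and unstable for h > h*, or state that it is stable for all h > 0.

(-2.7853,0); λ=-6 ⇒ h* = 0.4642.

With y'=λy (z=hλ):
  order 4, 4-stage ⇒ R(z)=1+z+z^2/2+z^3/6+z^4/24
  (e.g. R(-1.38)=0.28530, |R|=0.28530)

Need |R(x)|<1, x<0.
x=-1.38: |R|=0.2853
|R(-2.22)|=0.4327 |R(-0.82)|=0.4431 |R(-0.5)|=0.6068
Bisect:
  x_lo=-3.0926 |R|=1.5711  x_hi=-0.1315 |R|=0.8768
  mid=-1.61204 |R|=0.27048 →hi
  mid=-2.35230 |R|=0.52076 →hi
  mid=-2.72244 |R|=0.90930 →hi
  mid=-2.90751 |R|=1.20045 →lo
  mid=-2.81497 |R|=1.04568 →lo
  mid=-2.76871 |R|=0.97528 →hi
  mid=-2.79184 |R|=1.00991 →lo
  mid=-2.78027 |R|=0.99246 →hi
  ...
  [-2.78533,-2.78515] ⇒ x*=-2.7853
So |R|<1 on (-2.7853, 0).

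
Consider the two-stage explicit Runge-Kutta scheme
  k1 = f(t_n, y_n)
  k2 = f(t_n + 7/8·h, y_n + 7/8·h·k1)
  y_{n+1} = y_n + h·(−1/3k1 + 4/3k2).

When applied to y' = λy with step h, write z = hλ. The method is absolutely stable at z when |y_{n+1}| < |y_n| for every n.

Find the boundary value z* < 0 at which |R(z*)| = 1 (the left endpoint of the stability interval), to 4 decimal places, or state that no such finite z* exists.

Set f=λy, z=hλ:
  k1=λy_n ⇒ h·k1=z·y_n;  k2=λ(1+7/8z)y_n ⇒ h·k2=z(1+7/8z)y_n
  y_{n+1}/y_n = 1 − 1/3z + 4/3z(1+7/8z) = 1 + z + 7/6z²
  R(z) = 1 + z + 7/6z².

Need |R(x)|<1, x<0.
x=-1.31: |R|=1.6921
R=1: x+7/6x²=0 ⇒ x=−6/7=-0.8571; min R=1−1/(4·7/6)=0.7857>−1
Confirm numerically:
  x=-0.807: |R|=0.95279 <1
  x=-0.802: |R|=0.94840 <1
  x=-0.578: |R|=0.81176 <1
  x=-0.570: |R|=0.80905 <1
  x=-1.098: |R|=1.30854 >1
  x=-1.070: |R|=1.26572 >1
  x=-1.066: |R|=1.25975 >1
So |R|<1 on (-0.8571, 0).

z* = -0.8571.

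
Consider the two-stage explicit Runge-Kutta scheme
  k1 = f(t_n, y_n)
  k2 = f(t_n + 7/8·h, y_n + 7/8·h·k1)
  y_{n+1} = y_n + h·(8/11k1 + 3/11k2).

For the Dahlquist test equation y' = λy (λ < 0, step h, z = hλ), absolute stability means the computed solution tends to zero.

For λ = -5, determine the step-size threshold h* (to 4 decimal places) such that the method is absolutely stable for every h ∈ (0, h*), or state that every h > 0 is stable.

Set f=λy, z=hλ:
  k1=λy_n ⇒ h·k1=z·y_n;  k2=λ(1+7/8z)y_n ⇒ h·k2=z(1+7/8z)y_n
  y_{n+1}/y_n = 1 + 8/11z + 3/11z(1+7/8z) = 1 + z + 21/88z²
  ⇒ R(z) = 1 + z + 21/88z².

Boundary: |R(x)|=1, x<0.
x=-1.15: |R|=0.1656
R=1: x+21/88x²=0 ⇒ x=−88/21=-4.1905; min R=1−1/(4·21/88)=-0.0476>−1
Confirm numerically:
  x=-3.288: |R|=0.29188 <1
  x=-3.104: |R|=0.19522 <1
  x=-2.376: |R|=0.02881 <1
  x=-4.660: |R|=1.52213 >1
  x=-4.478: |R|=1.30725 >1
  x=-4.236: |R|=1.04602 >1
Stable set (-4.1905, 0).

(-4.1905,0); λ=-5 ⇒ h* = (88/21)/5 = 0.8381.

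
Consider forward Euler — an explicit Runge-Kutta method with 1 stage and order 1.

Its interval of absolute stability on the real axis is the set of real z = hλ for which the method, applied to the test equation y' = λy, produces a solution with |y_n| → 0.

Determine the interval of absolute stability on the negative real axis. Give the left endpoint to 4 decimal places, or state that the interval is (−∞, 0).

(-2.0000, 0).

On y'=λy, z=hλ:
  order 1, 1-stage ⇒ R(z)=1+z
  (e.g. R(-0.67)=0.33000, |R|=0.33000)

Solve |R(x)|<1 on ℝ⁻.
x=-0.67: |R|=0.3300
|R(-1.75)|=0.7500 |R(-1.33)|=0.3300 |R(-0.85)|=0.1500
Bisect:
  x_lo=-2.7092 |R|=1.7092  x_hi=-0.1046 |R|=0.8954
  mid=-1.40692 |R|=0.40692 →hi
  mid=-2.05806 |R|=1.05806 →lo
  mid=-1.73249 |R|=0.73249 →hi
  mid=-1.89527 |R|=0.89527 →hi
  mid=-1.97667 |R|=0.97667 →hi
  mid=-2.01736 |R|=1.01736 →lo
  mid=-1.99701 |R|=0.99701 →hi
  ...
  [-2.00003,-1.99988] ⇒ x*=-2.0000
So |R|<1 on (-2.0000, 0).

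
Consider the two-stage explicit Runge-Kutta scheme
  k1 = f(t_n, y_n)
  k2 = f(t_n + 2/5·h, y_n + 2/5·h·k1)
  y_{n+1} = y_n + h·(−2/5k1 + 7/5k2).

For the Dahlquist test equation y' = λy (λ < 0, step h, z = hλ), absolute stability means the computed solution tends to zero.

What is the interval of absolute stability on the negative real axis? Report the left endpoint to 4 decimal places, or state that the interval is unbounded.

z∈(-1.7857,0).

Test eqn y'=λy, z=hλ:
  k1=λy_n ⇒ h·k1=z·y_n;  k2=λ(1+2/5z)y_n ⇒ h·k2=z(1+2/5z)y_n
  y_{n+1}/y_n = 1 − 2/5z + 7/5z(1+2/5z) = 1 + z + 14/25z²
  ⇒ R(z) = 1 + z + 14/25z².

Boundary: |R(x)|=1, x<0.
x=-0.36: |R|=0.7126
R=1: x+14/25x²=0 ⇒ x=−25/14=-1.7857; min R=1−1/(4·14/25)=0.5536>−1
Confirm numerically:
  x=-1.743: |R|=0.95831 <1
  x=-1.640: |R|=0.86618 <1
  x=-1.427: |R|=0.71334 <1
  x=-1.355: |R|=0.67317 <1
  x=-2.233: |R|=1.55932 >1
  x=-2.173: |R|=1.47128 >1
Interval (-1.7857, 0).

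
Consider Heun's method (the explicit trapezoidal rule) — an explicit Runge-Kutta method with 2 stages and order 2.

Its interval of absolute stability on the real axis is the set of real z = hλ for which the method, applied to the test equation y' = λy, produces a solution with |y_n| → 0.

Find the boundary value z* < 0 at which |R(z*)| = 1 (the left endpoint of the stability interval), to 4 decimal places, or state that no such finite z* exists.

Test eqn y'=λy, z=hλ:
  order 2, 2-stage ⇒ R(z)=1+z+z^2/2
  (e.g. R(-0.9)=0.50500, |R|=0.50500)

Boundary: |R(x)|=1, x<0.
x=-0.9: |R|=0.5050
|R(-1.17)|=0.5144 |R(-0.92)|=0.5032 |R(-0.59)|=0.5840
Bisect:
  x_lo=-2.4394 |R|=1.5360  x_hi=-0.2851 |R|=0.7555
  mid=-1.36227 |R|=0.56562 →hi
  mid=-1.90086 |R|=0.90577 →hi
  mid=-2.17015 |R|=1.18462 →lo
  mid=-2.03550 |R|=1.03613 →lo
  mid=-1.96818 |R|=0.96868 →hi
  mid=-2.00184 |R|=1.00184 →lo
  mid=-1.98501 |R|=0.98512 →hi
  mid=-1.99342 |R|=0.99345 →hi
  ...
  [-2.00013,-2.00000] ⇒ x*=-2.0000
So |R|<1 on (-2.0000, 0).

z* = -2.0000.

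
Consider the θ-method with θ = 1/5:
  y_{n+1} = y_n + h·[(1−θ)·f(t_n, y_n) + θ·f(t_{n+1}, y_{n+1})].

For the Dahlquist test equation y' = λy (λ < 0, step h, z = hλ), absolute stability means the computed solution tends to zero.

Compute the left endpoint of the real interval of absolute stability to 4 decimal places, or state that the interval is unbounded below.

left endpoint -3.3333.

Set f=λy, z=hλ:
  y_{n+1} = y_n + z·[4/5·y_n + 1/5·y_{n+1}] ⇒ (1 − 1/5z)y_{n+1} = (1 + 4/5z)y_n
  so R(z) = (1 + 4/5z)/(1 − 1/5z).

Need |R(x)|<1, x<0.
x=-0.88: |R|=0.2517
R=−1: 1+4/5x = −1+1/5x ⇒ -3/5x=2 ⇒ x=2/(-3/5)=-3.3333
Confirm numerically:
  x=-2.692: |R|=0.74987 <1
  x=-2.665: |R|=0.73842 <1
  x=-2.606: |R|=0.71312 <1
  x=-1.990: |R|=0.42346 <1
  x=-3.723: |R|=1.13401 >1
  x=-3.354: |R|=1.00742 >1
Interval (-3.3333, 0).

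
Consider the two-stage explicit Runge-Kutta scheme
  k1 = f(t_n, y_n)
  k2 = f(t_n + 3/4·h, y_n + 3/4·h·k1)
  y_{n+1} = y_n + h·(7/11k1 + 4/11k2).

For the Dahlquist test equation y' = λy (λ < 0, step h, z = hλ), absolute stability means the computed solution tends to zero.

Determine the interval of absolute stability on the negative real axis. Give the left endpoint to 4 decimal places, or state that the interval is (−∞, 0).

Set f=λy, z=hλ:
  k1=λy_n ⇒ h·k1=z·y_n;  k2=λ(1+3/4z)y_n ⇒ h·k2=z(1+3/4z)y_n
  y_{n+1}/y_n = 1 + 7/11z + 4/11z(1+3/4z) = 1 + z + 3/11z²
  Hence R(z) = 1 + z + 3/11z².

Find x<0 with |R(x)|<1.
x=-1.04: |R|=0.2550
R=1: x+3/11x²=0 ⇒ x=−11/3=-3.6667; min R=1−1/(4·3/11)=0.0833>−1
Confirm numerically:
  x=-3.494: |R|=0.83546 <1
  x=-2.993: |R|=0.45010 <1
  x=-2.277: |R|=0.13702 <1
  x=-4.127: |R|=1.51813 >1
  x=-4.064: |R|=1.44039 >1
Stable set (-3.6667, 0).

(-3.6667, 0).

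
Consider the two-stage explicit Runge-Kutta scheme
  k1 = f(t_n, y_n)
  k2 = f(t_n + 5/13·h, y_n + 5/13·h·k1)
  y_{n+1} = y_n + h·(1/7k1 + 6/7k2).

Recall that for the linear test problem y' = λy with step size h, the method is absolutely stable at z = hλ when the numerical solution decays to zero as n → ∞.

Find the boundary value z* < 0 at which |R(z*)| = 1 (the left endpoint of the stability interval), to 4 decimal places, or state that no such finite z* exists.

left endpoint -3.0333.

Test eqn y'=λy, z=hλ:
  k1=λy_n ⇒ h·k1=z·y_n;  k2=λ(1+5/13z)y_n ⇒ h·k2=z(1+5/13z)y_n
  y_{n+1}/y_n = 1 + 1/7z + 6/7z(1+5/13z) = 1 + z + 30/91z²
  Hence R(z) = 1 + z + 30/91z².

Need |R(x)|<1, x<0.
x=-1.34: |R|=0.2520
R=1: x+30/91x²=0 ⇒ x=−91/30=-3.0333; min R=1−1/(4·30/91)=0.2417>−1
Confirm numerically:
  x=-2.025: |R|=0.32685 <1
  x=-1.986: |R|=0.31428 <1
  x=-1.538: |R|=0.24182 <1
  x=-3.468: |R|=1.49695 >1
  x=-3.415: |R|=1.42969 >1
Interval (-3.0333, 0).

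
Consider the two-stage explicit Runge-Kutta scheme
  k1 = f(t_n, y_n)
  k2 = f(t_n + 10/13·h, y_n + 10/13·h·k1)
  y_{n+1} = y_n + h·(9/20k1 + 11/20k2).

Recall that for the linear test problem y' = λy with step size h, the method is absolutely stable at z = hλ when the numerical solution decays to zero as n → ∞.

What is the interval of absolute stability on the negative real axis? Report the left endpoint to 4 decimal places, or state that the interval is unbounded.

z∈(-2.3636,0).

Test eqn y'=λy, z=hλ:
  k1=λy_n ⇒ h·k1=z·y_n;  k2=λ(1+10/13z)y_n ⇒ h·k2=z(1+10/13z)y_n
  y_{n+1}/y_n = 1 + 9/20z + 11/20z(1+10/13z) = 1 + z + 11/26z²
  ⇒ R(z) = 1 + z + 11/26z².

Need |R(x)|<1, x<0.
x=-1.71: |R|=0.5271
R=1: x+11/26x²=0 ⇒ x=−26/11=-2.3636; min R=1−1/(4·11/26)=0.4091>−1
Confirm numerically:
  x=-2.164: |R|=0.81723 <1
  x=-1.605: |R|=0.48486 <1
  x=-1.191: |R|=0.40913 <1
  x=-2.708: |R|=1.39453 >1
  x=-2.542: |R|=1.19182 >1
  x=-2.458: |R|=1.09813 >1
So |R|<1 on (-2.3636, 0).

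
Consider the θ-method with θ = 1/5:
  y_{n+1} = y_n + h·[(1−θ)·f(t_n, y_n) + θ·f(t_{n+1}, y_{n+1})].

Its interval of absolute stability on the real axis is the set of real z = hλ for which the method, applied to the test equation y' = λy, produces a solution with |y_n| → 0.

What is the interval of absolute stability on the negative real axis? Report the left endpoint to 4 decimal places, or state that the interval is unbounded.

z∈(-3.3333,0).

On y'=λy, z=hλ:
  y_{n+1} = y_n + z·[4/5·y_n + 1/5·y_{n+1}] ⇒ (1 − 1/5z)y_{n+1} = (1 + 4/5z)y_n
  R(z) = (1 + 4/5z)/(1 − 1/5z).

Need |R(x)|<1, x<0.
x=-1.17: |R|=0.0519
R=−1: 1+4/5x = −1+1/5x ⇒ -3/5x=2 ⇒ x=2/(-3/5)=-3.3333
Confirm numerically:
  x=-2.564: |R|=0.69487 <1
  x=-2.127: |R|=0.49221 <1
  x=-1.338: |R|=0.05554 <1
  x=-3.882: |R|=1.18532 >1
  x=-3.480: |R|=1.05189 >1
  x=-3.466: |R|=1.04701 >1
Interval (-3.3333, 0).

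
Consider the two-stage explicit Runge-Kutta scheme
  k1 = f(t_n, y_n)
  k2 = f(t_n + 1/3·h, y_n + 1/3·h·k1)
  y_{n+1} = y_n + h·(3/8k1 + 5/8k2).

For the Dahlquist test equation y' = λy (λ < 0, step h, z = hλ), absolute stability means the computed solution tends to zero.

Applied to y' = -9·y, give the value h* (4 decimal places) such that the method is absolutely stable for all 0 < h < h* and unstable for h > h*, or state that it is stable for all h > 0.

(-4.8000,0); λ=-9 ⇒ h* = (24/5)/9 = 0.5333.

With y'=λy (z=hλ):
  k1=λy_n ⇒ h·k1=z·y_n;  k2=λ(1+1/3z)y_n ⇒ h·k2=z(1+1/3z)y_n
  y_{n+1}/y_n = 1 + 3/8z + 5/8z(1+1/3z) = 1 + z + 5/24z²
  Hence R(z) = 1 + z + 5/24z².

Need |R(x)|<1, x<0.
x=-1.19: |R|=0.1050
R=1: x+5/24x²=0 ⇒ x=−24/5=-4.8000; min R=1−1/(4·5/24)=-0.2000>−1
Confirm numerically:
  x=-4.396: |R|=0.63000 <1
  x=-2.819: |R|=0.16342 <1
  x=-2.452: |R|=0.19944 <1
  x=-5.206: |R|=1.44034 >1
  x=-4.933: |R|=1.13669 >1
Interval (-4.8000, 0).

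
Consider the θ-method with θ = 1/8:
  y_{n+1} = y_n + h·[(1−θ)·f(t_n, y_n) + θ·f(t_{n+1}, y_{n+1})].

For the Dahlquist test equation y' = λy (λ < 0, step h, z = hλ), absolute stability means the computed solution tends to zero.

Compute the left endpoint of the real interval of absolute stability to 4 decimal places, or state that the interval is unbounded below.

Set f=λy, z=hλ:
  y_{n+1} = y_n + z·[7/8·y_n + 1/8·y_{n+1}] ⇒ (1 − 1/8z)y_{n+1} = (1 + 7/8z)y_n
  ⇒ R(z) = (1 + 7/8z)/(1 − 1/8z).

Need |R(x)|<1, x<0.
x=-1.53: |R|=0.2844
R=−1: 1+7/8x = −1+1/8x ⇒ -3/4x=2 ⇒ x=2/(-3/4)=-2.6667
Confirm numerically:
  x=-2.157: |R|=0.69893 <1
  x=-1.611: |R|=0.34096 <1
  x=-1.474: |R|=0.24467 <1
  x=-1.373: |R|=0.17188 <1
  x=-3.257: |R|=1.31465 >1
  x=-3.036: |R|=1.20080 >1
Stable set (-2.6667, 0).

z* = -2.6667.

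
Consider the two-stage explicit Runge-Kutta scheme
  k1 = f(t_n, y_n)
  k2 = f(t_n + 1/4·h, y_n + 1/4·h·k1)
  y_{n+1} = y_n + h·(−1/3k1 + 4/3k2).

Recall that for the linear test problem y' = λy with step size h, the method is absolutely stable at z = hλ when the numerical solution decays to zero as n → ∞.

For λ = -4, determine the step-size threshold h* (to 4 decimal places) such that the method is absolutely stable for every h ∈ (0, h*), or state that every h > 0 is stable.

Set f=λy, z=hλ:
  k1=λy_n ⇒ h·k1=z·y_n;  k2=λ(1+1/4z)y_n ⇒ h·k2=z(1+1/4z)y_n
  y_{n+1}/y_n = 1 − 1/3z + 4/3z(1+1/4z) = 1 + z + 1/3z²
  so R(z) = 1 + z + 1/3z².

Find x<0 with |R(x)|<1.
x=-0.81: |R|=0.4087
R=1: x+1/3x²=0 ⇒ x=−3=-3.0000; min R=1−1/(4·1/3)=0.2500>−1
Confirm numerically:
  x=-2.808: |R|=0.82029 <1
  x=-2.206: |R|=0.41615 <1
  x=-1.940: |R|=0.31453 <1
  x=-1.803: |R|=0.28060 <1
  x=-3.543: |R|=1.64128 >1
  x=-3.504: |R|=1.58867 >1
Interval (-3.0000, 0).

(-3.0000,0); λ=-4 ⇒ h* = (3)/4 = 0.7500.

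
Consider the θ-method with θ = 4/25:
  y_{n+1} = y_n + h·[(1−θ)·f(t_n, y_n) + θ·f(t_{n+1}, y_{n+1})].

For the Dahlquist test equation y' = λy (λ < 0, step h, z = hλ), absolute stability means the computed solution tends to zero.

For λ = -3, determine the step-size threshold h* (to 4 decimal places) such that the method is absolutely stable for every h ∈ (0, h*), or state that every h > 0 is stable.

On y'=λy, z=hλ:
  y_{n+1} = y_n + z·[21/25·y_n + 4/25·y_{n+1}] ⇒ (1 − 4/25z)y_{n+1} = (1 + 21/25z)y_n
  Hence R(z) = (1 + 21/25z)/(1 − 4/25z).

Need |R(x)|<1, x<0.
x=-0.67: |R|=0.3949
R=−1: 1+21/25x = −1+4/25x ⇒ -17/25x=2 ⇒ x=2/(-17/25)=-2.9412
Confirm numerically:
  x=-2.138: |R|=0.59305 <1
  x=-1.449: |R|=0.17629 <1
  x=-1.404: |R|=0.14646 <1
  x=-1.278: |R|=0.06104 <1
  x=-3.492: |R|=1.24030 >1
  x=-3.151: |R|=1.09486 >1
Interval (-2.9412, 0).

(-2.9412,0); λ=-3 ⇒ h* = (50/17)/3 = 0.9804.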